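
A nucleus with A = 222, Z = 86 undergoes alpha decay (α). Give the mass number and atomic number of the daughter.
Daughter: A = 218, Z = 84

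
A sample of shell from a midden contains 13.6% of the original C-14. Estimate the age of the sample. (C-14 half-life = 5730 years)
Age = t½ × log₂(1/ratio) = 16490 years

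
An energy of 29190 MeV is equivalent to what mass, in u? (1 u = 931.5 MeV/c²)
m = E/c² = 31.34 u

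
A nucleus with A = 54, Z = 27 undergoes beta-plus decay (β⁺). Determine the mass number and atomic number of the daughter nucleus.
Daughter: A = 54, Z = 26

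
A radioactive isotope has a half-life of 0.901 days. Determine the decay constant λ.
λ = ln(2)/t½ = 0.7693 day⁻¹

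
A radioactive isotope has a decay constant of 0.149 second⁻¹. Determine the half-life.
t½ = ln(2)/λ = 4.652 seconds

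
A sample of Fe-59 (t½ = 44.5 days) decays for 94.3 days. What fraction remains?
N/N₀ = (1/2)^(t/t½) = 0.2302 = 23%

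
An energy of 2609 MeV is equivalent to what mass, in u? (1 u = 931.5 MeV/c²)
m = E/c² = 2.801 u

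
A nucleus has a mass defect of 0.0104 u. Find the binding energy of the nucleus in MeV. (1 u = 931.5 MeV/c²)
B.E. = Δm × 931.5 = 9.688 MeV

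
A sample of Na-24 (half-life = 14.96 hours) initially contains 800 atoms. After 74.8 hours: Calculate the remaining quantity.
N = N₀(1/2)^(t/t½) = 25 atoms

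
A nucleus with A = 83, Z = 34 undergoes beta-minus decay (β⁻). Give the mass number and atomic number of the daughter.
Daughter: A = 83, Z = 35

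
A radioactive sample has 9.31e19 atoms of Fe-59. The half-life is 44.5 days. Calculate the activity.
A = λN = 1.45e18 decays/day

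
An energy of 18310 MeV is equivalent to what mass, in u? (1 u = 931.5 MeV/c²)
m = E/c² = 19.66 u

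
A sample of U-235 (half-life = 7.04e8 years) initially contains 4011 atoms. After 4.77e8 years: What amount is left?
N = N₀(1/2)^(t/t½) = 2508 atoms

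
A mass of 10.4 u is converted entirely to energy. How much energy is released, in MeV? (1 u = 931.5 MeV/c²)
E = mc² = 9688 MeV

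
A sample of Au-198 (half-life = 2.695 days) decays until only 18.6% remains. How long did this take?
t = t½ × log₂(N₀/N) = 6.54 days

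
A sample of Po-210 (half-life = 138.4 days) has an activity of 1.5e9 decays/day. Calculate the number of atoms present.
N = A/λ = 2.995e11 atoms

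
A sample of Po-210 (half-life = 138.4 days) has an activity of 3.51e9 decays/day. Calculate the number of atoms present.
N = A/λ = 7.008e11 atoms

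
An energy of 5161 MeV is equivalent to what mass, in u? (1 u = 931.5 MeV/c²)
m = E/c² = 5.541 u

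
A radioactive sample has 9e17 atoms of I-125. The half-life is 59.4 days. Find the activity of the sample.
A = λN = 1.05e16 decays/day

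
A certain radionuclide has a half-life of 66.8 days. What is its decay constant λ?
λ = ln(2)/t½ = 0.01038 day⁻¹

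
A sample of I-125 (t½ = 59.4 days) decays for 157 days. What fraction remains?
N/N₀ = (1/2)^(t/t½) = 0.1601 = 16%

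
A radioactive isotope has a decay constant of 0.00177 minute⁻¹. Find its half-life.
t½ = ln(2)/λ = 391.6 minutes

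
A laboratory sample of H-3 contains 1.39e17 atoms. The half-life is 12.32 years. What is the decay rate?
A = λN = 7.82e15 decays/year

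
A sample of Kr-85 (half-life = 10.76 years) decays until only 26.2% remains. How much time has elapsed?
t = t½ × log₂(N₀/N) = 20.79 years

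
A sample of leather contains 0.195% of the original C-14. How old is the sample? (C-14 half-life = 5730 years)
Age = t½ × log₂(1/ratio) = 51580 years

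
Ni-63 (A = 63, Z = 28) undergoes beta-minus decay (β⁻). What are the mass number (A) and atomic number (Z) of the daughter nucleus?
Daughter: A = 63, Z = 29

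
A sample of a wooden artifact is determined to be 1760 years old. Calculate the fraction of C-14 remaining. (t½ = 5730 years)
N/N₀ = (1/2)^(t/t½) = 0.8082 = 80.8%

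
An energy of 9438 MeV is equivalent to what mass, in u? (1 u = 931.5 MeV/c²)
m = E/c² = 10.13 u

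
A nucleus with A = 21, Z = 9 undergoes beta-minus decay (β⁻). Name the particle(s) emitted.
β⁻: electron (e⁻) + antineutrino (ν̄ₑ)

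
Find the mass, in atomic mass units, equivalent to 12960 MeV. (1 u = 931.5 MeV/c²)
m = E/c² = 13.91 u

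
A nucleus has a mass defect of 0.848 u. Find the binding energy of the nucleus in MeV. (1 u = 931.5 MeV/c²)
B.E. = Δm × 931.5 = 789.9 MeV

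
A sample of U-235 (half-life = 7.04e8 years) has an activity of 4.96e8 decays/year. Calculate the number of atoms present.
N = A/λ = 5.038e17 atoms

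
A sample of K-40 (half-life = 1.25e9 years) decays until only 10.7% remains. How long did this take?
t = t½ × log₂(N₀/N) = 4.03e9 years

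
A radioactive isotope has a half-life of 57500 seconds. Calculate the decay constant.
λ = ln(2)/t½ = 1.205e-5 second⁻¹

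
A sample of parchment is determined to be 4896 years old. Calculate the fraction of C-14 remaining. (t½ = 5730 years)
N/N₀ = (1/2)^(t/t½) = 0.5531 = 55.3%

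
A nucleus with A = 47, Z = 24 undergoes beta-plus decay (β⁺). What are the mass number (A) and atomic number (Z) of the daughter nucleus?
Daughter: A = 47, Z = 23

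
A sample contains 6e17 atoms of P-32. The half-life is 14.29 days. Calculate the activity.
A = λN = 2.91e16 decays/day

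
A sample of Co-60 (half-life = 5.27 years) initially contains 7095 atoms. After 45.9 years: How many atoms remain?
N = N₀(1/2)^(t/t½) = 16.95 atoms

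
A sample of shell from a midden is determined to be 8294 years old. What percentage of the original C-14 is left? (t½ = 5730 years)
N/N₀ = (1/2)^(t/t½) = 0.3667 = 36.7%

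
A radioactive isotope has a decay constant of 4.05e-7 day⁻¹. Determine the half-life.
t½ = ln(2)/λ = 1.711e6 days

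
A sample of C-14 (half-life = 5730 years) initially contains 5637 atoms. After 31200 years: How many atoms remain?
N = N₀(1/2)^(t/t½) = 129.4 atoms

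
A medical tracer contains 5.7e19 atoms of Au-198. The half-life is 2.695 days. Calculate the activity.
A = λN = 1.466e19 decays/day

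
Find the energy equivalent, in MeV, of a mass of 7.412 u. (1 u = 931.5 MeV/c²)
E = mc² = 6904 MeV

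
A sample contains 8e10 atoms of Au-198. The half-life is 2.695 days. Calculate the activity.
A = λN = 2.058e10 decays/day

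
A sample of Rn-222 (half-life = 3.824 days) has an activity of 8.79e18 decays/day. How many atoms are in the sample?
N = A/λ = 4.849e19 atoms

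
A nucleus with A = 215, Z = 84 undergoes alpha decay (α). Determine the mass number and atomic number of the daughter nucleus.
Daughter: A = 211, Z = 82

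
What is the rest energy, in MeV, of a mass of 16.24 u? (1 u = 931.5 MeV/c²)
E = mc² = 15130 MeV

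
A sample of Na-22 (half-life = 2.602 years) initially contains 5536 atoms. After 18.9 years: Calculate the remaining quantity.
N = N₀(1/2)^(t/t½) = 36.03 atoms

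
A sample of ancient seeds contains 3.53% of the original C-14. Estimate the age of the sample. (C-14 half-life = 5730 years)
Age = t½ × log₂(1/ratio) = 27640 years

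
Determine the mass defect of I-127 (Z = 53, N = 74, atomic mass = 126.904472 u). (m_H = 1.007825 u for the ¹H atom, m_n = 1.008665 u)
Δm = Z·m_H + N·m_n − M = 1.151 u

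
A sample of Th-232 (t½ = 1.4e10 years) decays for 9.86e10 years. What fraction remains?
N/N₀ = (1/2)^(t/t½) = 0.007584 = 0.758%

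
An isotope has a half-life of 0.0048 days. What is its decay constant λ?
λ = ln(2)/t½ = 144.4 day⁻¹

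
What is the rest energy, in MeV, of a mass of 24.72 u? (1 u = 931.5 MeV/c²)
E = mc² = 23030 MeV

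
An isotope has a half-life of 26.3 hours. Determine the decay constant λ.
λ = ln(2)/t½ = 0.02636 hour⁻¹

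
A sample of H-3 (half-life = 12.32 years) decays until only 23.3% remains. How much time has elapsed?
t = t½ × log₂(N₀/N) = 25.89 years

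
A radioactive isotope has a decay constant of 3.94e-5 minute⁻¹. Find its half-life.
t½ = ln(2)/λ = 17590 minutes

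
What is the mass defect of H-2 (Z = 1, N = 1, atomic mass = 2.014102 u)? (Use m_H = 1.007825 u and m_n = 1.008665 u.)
Δm = Z·m_H + N·m_n − M = 0.002388 u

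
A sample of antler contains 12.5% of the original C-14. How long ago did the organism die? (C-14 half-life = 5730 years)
Age = t½ × log₂(1/ratio) = 17190 years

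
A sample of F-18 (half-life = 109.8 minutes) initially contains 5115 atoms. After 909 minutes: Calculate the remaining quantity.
N = N₀(1/2)^(t/t½) = 16.47 atoms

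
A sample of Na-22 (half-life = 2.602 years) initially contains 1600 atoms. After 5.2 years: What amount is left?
N = N₀(1/2)^(t/t½) = 400.4 atoms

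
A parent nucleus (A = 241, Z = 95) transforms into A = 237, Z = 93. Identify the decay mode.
ΔA = -4, ΔZ = -2 ⇒ alpha decay (α)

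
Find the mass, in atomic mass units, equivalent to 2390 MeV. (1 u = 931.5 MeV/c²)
m = E/c² = 2.566 u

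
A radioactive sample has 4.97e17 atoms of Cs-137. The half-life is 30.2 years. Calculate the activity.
A = λN = 1.141e16 decays/year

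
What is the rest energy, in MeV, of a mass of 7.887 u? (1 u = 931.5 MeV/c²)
E = mc² = 7347 MeV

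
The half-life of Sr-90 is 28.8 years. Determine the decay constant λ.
λ = ln(2)/t½ = 0.02407 year⁻¹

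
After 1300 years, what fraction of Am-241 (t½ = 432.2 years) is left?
N/N₀ = (1/2)^(t/t½) = 0.1243 = 12.4%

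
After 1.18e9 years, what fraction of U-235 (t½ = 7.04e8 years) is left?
N/N₀ = (1/2)^(t/t½) = 0.3129 = 31.3%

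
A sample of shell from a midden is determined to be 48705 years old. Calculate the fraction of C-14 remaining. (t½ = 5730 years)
N/N₀ = (1/2)^(t/t½) = 0.002762 = 0.276%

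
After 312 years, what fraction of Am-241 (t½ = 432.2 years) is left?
N/N₀ = (1/2)^(t/t½) = 0.6063 = 60.6%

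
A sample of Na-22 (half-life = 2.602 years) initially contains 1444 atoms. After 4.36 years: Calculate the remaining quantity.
N = N₀(1/2)^(t/t½) = 452 atoms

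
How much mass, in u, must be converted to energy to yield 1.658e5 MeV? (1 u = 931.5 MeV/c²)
m = E/c² = 178 u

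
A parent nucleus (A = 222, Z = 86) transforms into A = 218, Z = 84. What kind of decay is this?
ΔA = -4, ΔZ = -2 ⇒ alpha decay (α)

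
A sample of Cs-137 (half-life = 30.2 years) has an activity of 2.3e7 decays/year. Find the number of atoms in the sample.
N = A/λ = 1.002e9 atoms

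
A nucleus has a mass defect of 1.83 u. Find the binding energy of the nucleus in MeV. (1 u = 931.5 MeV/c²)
B.E. = Δm × 931.5 = 1705 MeV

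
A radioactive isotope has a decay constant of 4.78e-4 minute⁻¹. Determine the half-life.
t½ = ln(2)/λ = 1450 minutes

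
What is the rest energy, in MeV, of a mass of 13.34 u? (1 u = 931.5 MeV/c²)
E = mc² = 12430 MeV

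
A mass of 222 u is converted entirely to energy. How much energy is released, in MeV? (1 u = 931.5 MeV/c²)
E = mc² = 2.068e5 MeV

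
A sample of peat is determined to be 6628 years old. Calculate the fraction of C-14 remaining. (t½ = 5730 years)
N/N₀ = (1/2)^(t/t½) = 0.4485 = 44.9%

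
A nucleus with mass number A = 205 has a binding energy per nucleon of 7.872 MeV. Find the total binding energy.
B.E. = 7.872 × 205 = 1614 MeV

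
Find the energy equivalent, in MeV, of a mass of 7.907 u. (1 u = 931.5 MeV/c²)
E = mc² = 7365 MeV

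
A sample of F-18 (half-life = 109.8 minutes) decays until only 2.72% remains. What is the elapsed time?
t = t½ × log₂(N₀/N) = 571 minutes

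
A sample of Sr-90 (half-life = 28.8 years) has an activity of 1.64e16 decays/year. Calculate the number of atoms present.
N = A/λ = 6.814e17 atoms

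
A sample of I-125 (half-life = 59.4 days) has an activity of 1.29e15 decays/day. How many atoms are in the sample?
N = A/λ = 1.105e17 atoms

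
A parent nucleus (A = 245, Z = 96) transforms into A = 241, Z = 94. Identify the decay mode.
ΔA = -4, ΔZ = -2 ⇒ alpha decay (α)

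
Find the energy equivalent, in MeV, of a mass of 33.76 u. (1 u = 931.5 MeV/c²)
E = mc² = 31450 MeV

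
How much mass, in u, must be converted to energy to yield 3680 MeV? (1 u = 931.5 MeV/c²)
m = E/c² = 3.951 u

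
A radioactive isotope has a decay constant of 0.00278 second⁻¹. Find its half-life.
t½ = ln(2)/λ = 249.3 seconds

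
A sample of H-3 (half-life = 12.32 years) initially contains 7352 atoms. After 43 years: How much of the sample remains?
N = N₀(1/2)^(t/t½) = 654.2 atoms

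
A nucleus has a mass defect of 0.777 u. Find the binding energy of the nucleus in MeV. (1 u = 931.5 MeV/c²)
B.E. = Δm × 931.5 = 723.8 MeV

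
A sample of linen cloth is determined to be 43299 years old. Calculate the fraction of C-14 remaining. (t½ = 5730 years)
N/N₀ = (1/2)^(t/t½) = 0.005312 = 0.531%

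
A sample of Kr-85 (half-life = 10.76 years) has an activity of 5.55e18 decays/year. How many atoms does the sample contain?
N = A/λ = 8.615e19 atoms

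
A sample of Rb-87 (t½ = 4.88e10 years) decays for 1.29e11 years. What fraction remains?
N/N₀ = (1/2)^(t/t½) = 0.16 = 16%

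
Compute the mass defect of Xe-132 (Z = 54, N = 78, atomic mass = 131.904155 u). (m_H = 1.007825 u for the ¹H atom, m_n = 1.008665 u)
Δm = Z·m_H + N·m_n − M = 1.194 u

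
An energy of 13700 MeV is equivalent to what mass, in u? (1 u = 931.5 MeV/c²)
m = E/c² = 14.71 u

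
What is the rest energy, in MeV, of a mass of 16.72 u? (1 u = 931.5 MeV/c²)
E = mc² = 15570 MeV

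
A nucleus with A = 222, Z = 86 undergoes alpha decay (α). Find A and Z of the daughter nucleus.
Daughter: A = 218, Z = 84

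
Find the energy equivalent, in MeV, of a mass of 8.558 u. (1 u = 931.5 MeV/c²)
E = mc² = 7972 MeV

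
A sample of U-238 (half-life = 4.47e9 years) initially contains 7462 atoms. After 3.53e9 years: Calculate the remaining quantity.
N = N₀(1/2)^(t/t½) = 4316 atoms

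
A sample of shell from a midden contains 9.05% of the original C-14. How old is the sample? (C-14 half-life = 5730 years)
Age = t½ × log₂(1/ratio) = 19860 years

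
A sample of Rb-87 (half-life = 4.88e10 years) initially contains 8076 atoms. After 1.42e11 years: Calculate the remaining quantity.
N = N₀(1/2)^(t/t½) = 1075 atoms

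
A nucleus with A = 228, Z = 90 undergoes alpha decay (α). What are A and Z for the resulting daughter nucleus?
Daughter: A = 224, Z = 88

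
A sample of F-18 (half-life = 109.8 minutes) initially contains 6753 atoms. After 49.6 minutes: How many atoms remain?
N = N₀(1/2)^(t/t½) = 4938 atoms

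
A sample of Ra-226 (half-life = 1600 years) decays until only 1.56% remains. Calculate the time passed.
t = t½ × log₂(N₀/N) = 9604 years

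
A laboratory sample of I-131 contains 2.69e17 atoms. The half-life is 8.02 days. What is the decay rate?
A = λN = 2.325e16 decays/day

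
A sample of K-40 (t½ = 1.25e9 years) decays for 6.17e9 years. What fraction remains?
N/N₀ = (1/2)^(t/t½) = 0.03267 = 3.27%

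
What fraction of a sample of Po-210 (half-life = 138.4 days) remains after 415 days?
N/N₀ = (1/2)^(t/t½) = 0.1251 = 12.5%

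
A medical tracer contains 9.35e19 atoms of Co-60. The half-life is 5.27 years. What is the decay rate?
A = λN = 1.23e19 decays/year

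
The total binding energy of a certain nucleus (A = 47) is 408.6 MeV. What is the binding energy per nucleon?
B.E./A = 408.6/47 = 8.694 MeV/nucleon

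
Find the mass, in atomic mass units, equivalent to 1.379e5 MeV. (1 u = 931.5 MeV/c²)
m = E/c² = 148 u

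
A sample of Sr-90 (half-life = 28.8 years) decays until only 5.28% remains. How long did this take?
t = t½ × log₂(N₀/N) = 122.2 years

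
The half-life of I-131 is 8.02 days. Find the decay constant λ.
λ = ln(2)/t½ = 0.08643 day⁻¹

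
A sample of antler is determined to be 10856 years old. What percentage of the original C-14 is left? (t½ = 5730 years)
N/N₀ = (1/2)^(t/t½) = 0.269 = 26.9%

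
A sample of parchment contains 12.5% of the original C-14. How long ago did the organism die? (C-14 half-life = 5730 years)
Age = t½ × log₂(1/ratio) = 17190 years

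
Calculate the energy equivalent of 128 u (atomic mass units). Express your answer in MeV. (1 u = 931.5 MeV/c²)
E = mc² = 1.192e5 MeV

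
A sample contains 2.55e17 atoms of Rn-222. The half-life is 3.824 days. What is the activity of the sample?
A = λN = 4.622e16 decays/day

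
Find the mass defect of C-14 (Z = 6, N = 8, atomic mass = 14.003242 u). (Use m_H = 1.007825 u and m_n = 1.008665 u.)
Δm = Z·m_H + N·m_n − M = 0.113 u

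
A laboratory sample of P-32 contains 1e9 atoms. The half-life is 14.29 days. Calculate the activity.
A = λN = 4.851e7 decays/day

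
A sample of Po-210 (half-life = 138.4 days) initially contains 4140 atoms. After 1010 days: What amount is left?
N = N₀(1/2)^(t/t½) = 26.31 atoms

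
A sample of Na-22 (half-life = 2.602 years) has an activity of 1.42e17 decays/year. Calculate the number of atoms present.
N = A/λ = 5.331e17 atoms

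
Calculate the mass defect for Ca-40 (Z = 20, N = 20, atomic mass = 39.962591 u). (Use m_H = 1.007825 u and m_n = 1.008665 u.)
Δm = Z·m_H + N·m_n − M = 0.3672 u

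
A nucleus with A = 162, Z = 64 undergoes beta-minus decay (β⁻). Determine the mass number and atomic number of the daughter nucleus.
Daughter: A = 162, Z = 65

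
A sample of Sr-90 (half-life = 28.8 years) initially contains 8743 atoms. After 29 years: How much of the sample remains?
N = N₀(1/2)^(t/t½) = 4351 atoms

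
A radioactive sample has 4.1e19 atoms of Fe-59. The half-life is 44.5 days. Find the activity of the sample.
A = λN = 6.386e17 decays/day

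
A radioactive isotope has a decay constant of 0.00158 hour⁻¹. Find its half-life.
t½ = ln(2)/λ = 438.7 hours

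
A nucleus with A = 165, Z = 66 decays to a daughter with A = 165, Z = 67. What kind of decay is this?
ΔA = 0, ΔZ = +1 ⇒ beta-minus decay (β⁻)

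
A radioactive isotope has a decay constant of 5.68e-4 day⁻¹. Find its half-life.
t½ = ln(2)/λ = 1220 days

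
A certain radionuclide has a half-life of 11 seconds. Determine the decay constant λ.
λ = ln(2)/t½ = 0.06301 second⁻¹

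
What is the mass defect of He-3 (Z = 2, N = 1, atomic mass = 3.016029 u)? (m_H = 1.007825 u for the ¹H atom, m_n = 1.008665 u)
Δm = Z·m_H + N·m_n − M = 0.008286 u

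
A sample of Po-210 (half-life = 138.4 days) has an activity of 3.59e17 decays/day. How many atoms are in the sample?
N = A/λ = 7.168e19 atoms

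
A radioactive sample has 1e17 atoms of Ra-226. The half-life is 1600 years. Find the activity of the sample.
A = λN = 4.332e13 decays/year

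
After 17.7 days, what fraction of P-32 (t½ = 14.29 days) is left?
N/N₀ = (1/2)^(t/t½) = 0.4238 = 42.4%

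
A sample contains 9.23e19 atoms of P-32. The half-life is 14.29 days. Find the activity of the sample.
A = λN = 4.477e18 decays/day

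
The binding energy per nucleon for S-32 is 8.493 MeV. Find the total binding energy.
B.E. = 8.493 × 32 = 271.8 MeV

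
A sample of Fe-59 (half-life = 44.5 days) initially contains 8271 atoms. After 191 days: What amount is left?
N = N₀(1/2)^(t/t½) = 422.2 atoms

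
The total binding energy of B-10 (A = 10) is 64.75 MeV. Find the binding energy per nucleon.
B.E./A = 64.75/10 = 6.475 MeV/nucleon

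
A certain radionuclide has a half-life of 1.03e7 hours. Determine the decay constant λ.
λ = ln(2)/t½ = 6.73e-8 hour⁻¹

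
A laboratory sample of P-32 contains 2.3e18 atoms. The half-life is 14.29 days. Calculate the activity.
A = λN = 1.116e17 decays/day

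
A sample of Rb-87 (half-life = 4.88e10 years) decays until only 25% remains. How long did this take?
t = t½ × log₂(N₀/N) = 9.76e10 years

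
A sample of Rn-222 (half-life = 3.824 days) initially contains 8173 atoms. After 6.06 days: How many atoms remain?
N = N₀(1/2)^(t/t½) = 2725 atoms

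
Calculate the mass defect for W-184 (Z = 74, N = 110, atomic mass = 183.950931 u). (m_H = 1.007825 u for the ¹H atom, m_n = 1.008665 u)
Δm = Z·m_H + N·m_n − M = 1.581 u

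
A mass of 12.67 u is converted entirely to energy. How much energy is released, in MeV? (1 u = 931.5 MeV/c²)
E = mc² = 11800 MeV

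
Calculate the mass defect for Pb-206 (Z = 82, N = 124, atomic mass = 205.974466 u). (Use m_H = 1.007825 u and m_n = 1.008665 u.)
Δm = Z·m_H + N·m_n − M = 1.742 u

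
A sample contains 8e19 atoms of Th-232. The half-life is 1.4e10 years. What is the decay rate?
A = λN = 3.961e9 decays/year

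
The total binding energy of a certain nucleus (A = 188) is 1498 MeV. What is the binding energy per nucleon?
B.E./A = 1498/188 = 7.968 MeV/nucleon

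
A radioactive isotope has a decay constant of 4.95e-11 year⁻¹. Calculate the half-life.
t½ = ln(2)/λ = 1.4e10 years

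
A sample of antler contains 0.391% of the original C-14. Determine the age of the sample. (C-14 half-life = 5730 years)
Age = t½ × log₂(1/ratio) = 45830 years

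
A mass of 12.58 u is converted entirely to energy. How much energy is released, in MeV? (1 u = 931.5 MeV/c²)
E = mc² = 11720 MeV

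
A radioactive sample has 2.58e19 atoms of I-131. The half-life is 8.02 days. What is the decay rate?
A = λN = 2.23e18 decays/day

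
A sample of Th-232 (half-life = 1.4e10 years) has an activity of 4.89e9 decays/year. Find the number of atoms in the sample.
N = A/λ = 9.877e19 atoms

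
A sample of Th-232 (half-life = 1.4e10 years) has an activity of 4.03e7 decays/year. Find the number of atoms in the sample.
N = A/λ = 8.14e17 atoms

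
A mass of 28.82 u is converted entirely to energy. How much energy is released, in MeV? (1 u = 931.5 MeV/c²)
E = mc² = 26850 MeV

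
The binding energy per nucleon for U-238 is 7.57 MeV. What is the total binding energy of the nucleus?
B.E. = 7.57 × 238 = 1802 MeV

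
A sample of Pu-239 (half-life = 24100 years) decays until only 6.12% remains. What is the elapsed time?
t = t½ × log₂(N₀/N) = 97130 years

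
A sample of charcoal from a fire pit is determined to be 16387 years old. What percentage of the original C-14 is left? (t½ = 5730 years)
N/N₀ = (1/2)^(t/t½) = 0.1378 = 13.8%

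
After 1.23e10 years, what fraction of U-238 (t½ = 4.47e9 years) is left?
N/N₀ = (1/2)^(t/t½) = 0.1485 = 14.8%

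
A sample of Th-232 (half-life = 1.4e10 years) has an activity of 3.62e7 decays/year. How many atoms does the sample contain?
N = A/λ = 7.312e17 atoms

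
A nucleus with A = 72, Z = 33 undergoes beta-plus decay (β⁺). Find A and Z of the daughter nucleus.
Daughter: A = 72, Z = 32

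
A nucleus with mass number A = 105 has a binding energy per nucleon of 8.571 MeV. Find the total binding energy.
B.E. = 8.571 × 105 = 900 MeV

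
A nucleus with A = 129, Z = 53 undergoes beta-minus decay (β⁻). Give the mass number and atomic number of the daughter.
Daughter: A = 129, Z = 54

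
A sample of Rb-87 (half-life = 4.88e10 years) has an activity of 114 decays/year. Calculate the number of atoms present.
N = A/λ = 8.026e12 atoms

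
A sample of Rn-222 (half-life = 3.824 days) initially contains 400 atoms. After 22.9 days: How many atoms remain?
N = N₀(1/2)^(t/t½) = 6.3 atoms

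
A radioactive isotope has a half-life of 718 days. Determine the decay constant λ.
λ = ln(2)/t½ = 9.654e-4 day⁻¹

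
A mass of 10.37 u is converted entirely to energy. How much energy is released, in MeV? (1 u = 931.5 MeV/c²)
E = mc² = 9660 MeV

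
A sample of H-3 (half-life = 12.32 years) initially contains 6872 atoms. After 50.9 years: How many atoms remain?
N = N₀(1/2)^(t/t½) = 392.1 atoms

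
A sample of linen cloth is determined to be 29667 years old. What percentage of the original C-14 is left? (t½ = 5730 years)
N/N₀ = (1/2)^(t/t½) = 0.02763 = 2.76%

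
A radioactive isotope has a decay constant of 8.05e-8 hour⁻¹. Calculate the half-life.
t½ = ln(2)/λ = 8.611e6 hours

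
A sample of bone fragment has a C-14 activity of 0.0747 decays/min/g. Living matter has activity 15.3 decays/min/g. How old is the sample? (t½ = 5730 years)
Age = t½ × log₂(A₀/A) = 44000 years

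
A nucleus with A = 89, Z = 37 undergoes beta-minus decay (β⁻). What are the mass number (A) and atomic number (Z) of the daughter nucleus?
Daughter: A = 89, Z = 38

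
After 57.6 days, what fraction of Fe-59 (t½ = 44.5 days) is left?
N/N₀ = (1/2)^(t/t½) = 0.4077 = 40.8%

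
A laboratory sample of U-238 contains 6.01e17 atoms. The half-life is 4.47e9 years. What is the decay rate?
A = λN = 9.319e7 decays/year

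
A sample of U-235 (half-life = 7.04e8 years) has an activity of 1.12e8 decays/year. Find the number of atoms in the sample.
N = A/λ = 1.138e17 atoms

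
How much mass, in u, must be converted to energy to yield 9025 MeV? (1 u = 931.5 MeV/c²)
m = E/c² = 9.689 u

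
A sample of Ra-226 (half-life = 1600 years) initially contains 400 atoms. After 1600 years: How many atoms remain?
N = N₀(1/2)^(t/t½) = 200 atoms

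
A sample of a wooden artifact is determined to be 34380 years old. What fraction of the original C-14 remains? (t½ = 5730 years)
N/N₀ = (1/2)^(t/t½) = 0.01562 = 1.56%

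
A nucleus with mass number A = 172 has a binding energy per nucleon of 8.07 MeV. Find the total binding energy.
B.E. = 8.07 × 172 = 1388 MeV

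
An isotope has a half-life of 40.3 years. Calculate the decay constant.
λ = ln(2)/t½ = 0.0172 year⁻¹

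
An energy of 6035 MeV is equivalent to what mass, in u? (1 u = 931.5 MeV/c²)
m = E/c² = 6.479 u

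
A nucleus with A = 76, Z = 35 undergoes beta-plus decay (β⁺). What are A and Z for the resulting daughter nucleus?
Daughter: A = 76, Z = 34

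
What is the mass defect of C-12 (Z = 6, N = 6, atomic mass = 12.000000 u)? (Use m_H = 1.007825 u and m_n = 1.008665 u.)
Δm = Z·m_H + N·m_n − M = 0.09894 u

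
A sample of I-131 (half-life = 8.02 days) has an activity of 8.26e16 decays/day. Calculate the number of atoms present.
N = A/λ = 9.557e17 atoms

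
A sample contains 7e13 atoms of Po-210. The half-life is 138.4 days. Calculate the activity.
A = λN = 3.506e11 decays/day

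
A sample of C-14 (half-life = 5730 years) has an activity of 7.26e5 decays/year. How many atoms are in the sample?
N = A/λ = 6.002e9 atoms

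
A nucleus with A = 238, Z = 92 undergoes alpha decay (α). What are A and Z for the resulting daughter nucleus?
Daughter: A = 234, Z = 90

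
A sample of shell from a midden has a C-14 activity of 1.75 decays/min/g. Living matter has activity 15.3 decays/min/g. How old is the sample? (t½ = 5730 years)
Age = t½ × log₂(A₀/A) = 17920 years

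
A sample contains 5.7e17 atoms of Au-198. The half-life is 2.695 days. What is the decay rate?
A = λN = 1.466e17 decays/day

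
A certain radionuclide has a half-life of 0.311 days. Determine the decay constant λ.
λ = ln(2)/t½ = 2.229 day⁻¹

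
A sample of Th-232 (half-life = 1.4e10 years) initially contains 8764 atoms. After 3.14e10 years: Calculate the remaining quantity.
N = N₀(1/2)^(t/t½) = 1852 atoms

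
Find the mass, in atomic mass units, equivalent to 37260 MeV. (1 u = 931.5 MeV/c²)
m = E/c² = 40 u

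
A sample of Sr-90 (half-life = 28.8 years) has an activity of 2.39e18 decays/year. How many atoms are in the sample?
N = A/λ = 9.93e19 atoms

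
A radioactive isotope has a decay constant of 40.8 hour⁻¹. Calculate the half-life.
t½ = ln(2)/λ = 0.01699 hours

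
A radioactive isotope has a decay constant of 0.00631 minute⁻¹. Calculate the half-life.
t½ = ln(2)/λ = 109.8 minutes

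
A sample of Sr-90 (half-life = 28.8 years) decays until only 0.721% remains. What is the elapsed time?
t = t½ × log₂(N₀/N) = 204.9 years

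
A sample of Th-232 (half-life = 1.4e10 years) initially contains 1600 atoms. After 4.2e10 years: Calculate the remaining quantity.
N = N₀(1/2)^(t/t½) = 200 atoms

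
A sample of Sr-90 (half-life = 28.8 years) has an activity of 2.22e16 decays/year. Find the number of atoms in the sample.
N = A/λ = 9.224e17 atoms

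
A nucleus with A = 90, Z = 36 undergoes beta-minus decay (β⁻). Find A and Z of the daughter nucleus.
Daughter: A = 90, Z = 37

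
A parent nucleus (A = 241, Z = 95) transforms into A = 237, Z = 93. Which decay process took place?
ΔA = -4, ΔZ = -2 ⇒ alpha decay (α)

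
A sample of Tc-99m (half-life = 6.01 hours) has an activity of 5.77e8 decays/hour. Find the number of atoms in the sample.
N = A/λ = 5.003e9 atoms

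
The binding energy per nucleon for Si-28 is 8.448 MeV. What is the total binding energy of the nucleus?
B.E. = 8.448 × 28 = 236.5 MeV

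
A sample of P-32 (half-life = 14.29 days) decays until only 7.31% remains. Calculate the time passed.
t = t½ × log₂(N₀/N) = 53.93 days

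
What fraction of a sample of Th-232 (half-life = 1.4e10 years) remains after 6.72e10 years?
N/N₀ = (1/2)^(t/t½) = 0.0359 = 3.59%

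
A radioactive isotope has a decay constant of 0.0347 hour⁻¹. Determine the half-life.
t½ = ln(2)/λ = 19.98 hours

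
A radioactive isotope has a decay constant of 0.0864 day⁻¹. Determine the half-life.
t½ = ln(2)/λ = 8.023 days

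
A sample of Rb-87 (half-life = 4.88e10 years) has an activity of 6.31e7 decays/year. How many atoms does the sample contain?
N = A/λ = 4.442e18 atoms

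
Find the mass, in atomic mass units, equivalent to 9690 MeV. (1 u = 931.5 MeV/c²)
m = E/c² = 10.4 u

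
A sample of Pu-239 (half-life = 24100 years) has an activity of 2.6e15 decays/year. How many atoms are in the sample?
N = A/λ = 9.04e19 atoms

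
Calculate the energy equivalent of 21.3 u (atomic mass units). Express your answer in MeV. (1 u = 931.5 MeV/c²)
E = mc² = 19840 MeV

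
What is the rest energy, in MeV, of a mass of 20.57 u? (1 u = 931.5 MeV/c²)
E = mc² = 19160 MeV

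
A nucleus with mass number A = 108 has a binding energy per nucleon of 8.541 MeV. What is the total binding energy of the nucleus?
B.E. = 8.541 × 108 = 922.4 MeV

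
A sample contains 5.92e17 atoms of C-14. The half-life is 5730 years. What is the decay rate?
A = λN = 7.161e13 decays/year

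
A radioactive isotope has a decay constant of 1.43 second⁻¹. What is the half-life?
t½ = ln(2)/λ = 0.4847 seconds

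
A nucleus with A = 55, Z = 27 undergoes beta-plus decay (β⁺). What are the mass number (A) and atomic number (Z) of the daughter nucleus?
Daughter: A = 55, Z = 26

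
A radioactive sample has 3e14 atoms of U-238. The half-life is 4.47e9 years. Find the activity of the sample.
A = λN = 46520 decays/year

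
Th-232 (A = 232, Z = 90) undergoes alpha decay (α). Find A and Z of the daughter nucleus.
Daughter: A = 228, Z = 88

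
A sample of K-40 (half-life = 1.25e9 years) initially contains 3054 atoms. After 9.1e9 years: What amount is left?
N = N₀(1/2)^(t/t½) = 19.65 atoms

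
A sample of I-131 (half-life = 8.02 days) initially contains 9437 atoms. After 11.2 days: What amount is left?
N = N₀(1/2)^(t/t½) = 3585 atoms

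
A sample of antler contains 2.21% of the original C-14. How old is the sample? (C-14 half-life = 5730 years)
Age = t½ × log₂(1/ratio) = 31510 years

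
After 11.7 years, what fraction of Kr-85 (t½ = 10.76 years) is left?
N/N₀ = (1/2)^(t/t½) = 0.4706 = 47.1%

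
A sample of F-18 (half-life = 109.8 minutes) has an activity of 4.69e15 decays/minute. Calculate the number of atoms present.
N = A/λ = 7.429e17 atoms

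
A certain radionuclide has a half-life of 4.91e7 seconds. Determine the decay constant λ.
λ = ln(2)/t½ = 1.412e-8 second⁻¹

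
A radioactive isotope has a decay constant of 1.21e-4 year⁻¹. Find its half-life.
t½ = ln(2)/λ = 5728 years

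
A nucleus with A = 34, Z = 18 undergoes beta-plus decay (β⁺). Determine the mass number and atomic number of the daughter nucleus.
Daughter: A = 34, Z = 17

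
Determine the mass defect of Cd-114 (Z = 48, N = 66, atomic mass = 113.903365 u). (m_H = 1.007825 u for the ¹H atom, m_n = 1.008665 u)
Δm = Z·m_H + N·m_n − M = 1.044 u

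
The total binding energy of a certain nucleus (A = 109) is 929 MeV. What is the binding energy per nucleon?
B.E./A = 929/109 = 8.523 MeV/nucleon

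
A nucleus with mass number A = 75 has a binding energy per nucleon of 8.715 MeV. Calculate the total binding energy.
B.E. = 8.715 × 75 = 653.6 MeV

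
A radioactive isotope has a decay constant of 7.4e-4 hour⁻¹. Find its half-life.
t½ = ln(2)/λ = 936.7 hours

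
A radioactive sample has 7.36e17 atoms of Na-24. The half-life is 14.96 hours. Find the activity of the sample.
A = λN = 3.41e16 decays/hour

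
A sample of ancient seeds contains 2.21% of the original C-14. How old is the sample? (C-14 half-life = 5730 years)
Age = t½ × log₂(1/ratio) = 31510 years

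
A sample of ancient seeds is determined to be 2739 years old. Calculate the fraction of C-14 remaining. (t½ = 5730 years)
N/N₀ = (1/2)^(t/t½) = 0.718 = 71.8%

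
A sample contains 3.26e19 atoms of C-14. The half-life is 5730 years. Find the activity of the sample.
A = λN = 3.944e15 decays/year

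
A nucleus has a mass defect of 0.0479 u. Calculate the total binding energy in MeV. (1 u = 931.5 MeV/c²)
B.E. = Δm × 931.5 = 44.62 MeV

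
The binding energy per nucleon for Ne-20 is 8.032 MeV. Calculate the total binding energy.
B.E. = 8.032 × 20 = 160.6 MeV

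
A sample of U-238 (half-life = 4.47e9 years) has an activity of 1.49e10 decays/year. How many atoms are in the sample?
N = A/λ = 9.609e19 atoms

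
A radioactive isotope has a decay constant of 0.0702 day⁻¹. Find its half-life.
t½ = ln(2)/λ = 9.874 days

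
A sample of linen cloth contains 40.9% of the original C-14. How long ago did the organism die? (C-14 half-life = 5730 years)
Age = t½ × log₂(1/ratio) = 7391 years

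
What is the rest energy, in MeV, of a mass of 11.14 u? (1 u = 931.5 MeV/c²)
E = mc² = 10380 MeV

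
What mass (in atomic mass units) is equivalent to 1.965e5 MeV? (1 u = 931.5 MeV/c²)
m = E/c² = 211 u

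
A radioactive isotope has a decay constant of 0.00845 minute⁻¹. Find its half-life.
t½ = ln(2)/λ = 82.03 minutes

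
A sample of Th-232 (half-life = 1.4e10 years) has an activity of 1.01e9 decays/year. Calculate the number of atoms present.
N = A/λ = 2.04e19 atoms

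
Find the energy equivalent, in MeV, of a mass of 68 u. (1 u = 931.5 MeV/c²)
E = mc² = 63340 MeV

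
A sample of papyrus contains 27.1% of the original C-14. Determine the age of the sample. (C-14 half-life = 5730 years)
Age = t½ × log₂(1/ratio) = 10790 years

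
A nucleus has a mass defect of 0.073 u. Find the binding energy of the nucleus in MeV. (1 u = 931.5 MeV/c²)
B.E. = Δm × 931.5 = 68 MeV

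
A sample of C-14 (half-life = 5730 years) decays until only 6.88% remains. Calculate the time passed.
t = t½ × log₂(N₀/N) = 22130 years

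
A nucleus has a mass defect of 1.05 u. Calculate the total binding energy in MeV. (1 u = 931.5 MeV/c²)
B.E. = Δm × 931.5 = 978.1 MeV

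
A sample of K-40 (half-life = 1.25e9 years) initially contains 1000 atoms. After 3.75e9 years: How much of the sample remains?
N = N₀(1/2)^(t/t½) = 125 atoms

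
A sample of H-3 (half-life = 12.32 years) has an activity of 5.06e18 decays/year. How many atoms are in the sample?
N = A/λ = 8.994e19 atoms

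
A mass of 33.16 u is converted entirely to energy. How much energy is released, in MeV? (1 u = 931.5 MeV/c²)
E = mc² = 30890 MeV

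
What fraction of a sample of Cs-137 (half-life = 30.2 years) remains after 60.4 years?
N/N₀ = (1/2)^(t/t½) = 0.25 = 25%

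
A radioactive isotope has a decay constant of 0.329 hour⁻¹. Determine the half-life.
t½ = ln(2)/λ = 2.107 hours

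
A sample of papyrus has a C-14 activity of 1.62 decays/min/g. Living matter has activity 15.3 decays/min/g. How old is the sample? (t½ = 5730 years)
Age = t½ × log₂(A₀/A) = 18560 years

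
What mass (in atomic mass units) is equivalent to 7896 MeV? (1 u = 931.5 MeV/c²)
m = E/c² = 8.477 u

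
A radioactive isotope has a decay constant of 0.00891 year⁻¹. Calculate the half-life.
t½ = ln(2)/λ = 77.79 years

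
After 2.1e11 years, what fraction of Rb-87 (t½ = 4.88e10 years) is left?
N/N₀ = (1/2)^(t/t½) = 0.05065 = 5.07%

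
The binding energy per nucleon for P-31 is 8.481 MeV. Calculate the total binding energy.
B.E. = 8.481 × 31 = 262.9 MeV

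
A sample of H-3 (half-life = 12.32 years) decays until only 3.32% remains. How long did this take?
t = t½ × log₂(N₀/N) = 60.52 years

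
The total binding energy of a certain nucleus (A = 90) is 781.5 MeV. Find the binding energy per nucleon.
B.E./A = 781.5/90 = 8.683 MeV/nucleon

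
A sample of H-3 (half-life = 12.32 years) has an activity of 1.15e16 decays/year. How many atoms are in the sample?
N = A/λ = 2.044e17 atoms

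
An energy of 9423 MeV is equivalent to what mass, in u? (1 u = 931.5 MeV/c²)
m = E/c² = 10.12 u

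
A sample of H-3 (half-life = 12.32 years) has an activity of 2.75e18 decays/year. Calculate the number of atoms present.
N = A/λ = 4.888e19 atoms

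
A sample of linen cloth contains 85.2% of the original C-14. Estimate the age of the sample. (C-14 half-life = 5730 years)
Age = t½ × log₂(1/ratio) = 1324 years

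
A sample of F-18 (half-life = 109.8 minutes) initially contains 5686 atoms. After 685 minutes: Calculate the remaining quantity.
N = N₀(1/2)^(t/t½) = 75.3 atoms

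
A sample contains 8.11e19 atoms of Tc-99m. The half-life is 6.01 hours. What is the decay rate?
A = λN = 9.353e18 decays/hour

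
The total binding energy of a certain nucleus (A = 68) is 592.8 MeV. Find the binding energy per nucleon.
B.E./A = 592.8/68 = 8.718 MeV/nucleon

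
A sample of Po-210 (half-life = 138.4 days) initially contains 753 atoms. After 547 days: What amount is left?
N = N₀(1/2)^(t/t½) = 48.64 atoms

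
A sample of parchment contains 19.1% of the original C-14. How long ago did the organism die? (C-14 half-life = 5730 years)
Age = t½ × log₂(1/ratio) = 13690 years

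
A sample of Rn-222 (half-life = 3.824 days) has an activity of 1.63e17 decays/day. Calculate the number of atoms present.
N = A/λ = 8.992e17 atoms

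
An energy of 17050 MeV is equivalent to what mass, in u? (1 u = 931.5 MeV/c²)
m = E/c² = 18.3 u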